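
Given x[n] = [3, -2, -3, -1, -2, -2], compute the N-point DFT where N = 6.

X[k] = Σ(n=0 to 5) x[n] · ω_6^(nk)
where ω_6 = e^(-2πi/6)

Computing each X[k]:
X[0] = -7
X[1] = 4.5000+0.8660i
X[2] = 6.5000-0.8660i
X[3] = 3
X[4] = 6.5000+0.8660i
X[5] = 4.5000-0.8660i

X = [-7, 4.5000+0.8660i, 6.5000-0.8660i, 3, 6.5000+0.8660i, 4.5000-0.8660i]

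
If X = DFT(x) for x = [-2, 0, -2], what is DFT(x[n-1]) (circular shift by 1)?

Time shift by 1: X_shifted[k] = ω_3^(1k) · X[k]
Shifted x = [-2, -2, 0]

DFT(x[n-1]) = [-4, -1.0000+1.7321i, -1.0000-1.7321i]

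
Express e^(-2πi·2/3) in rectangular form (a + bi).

ω_3^2 = e^(-2πi·2/3)
= cos(-2π·2/3) + i·sin(-2π·2/3)
= cos(-4π/3) + i·sin(-4π/3)

ω_3^2 = cos(-4π/3) + i·sin(-4π/3) = -0.5000+0.8660i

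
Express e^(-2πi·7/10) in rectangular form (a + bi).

ω_10^7 = e^(-2πi·7/10)
= cos(-2π·7/10) + i·sin(-2π·7/10)
= cos(-14π/10) + i·sin(-14π/10)

ω_10^7 = cos(-14π/10) + i·sin(-14π/10) = -0.3090+0.9511i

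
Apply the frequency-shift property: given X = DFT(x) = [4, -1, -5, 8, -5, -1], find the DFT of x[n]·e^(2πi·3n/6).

Modulation property: DFT(ω_6^(-3n)·x[n]) = X[(k-3) mod 6], so circularly shift X by 3 positions.

X[k-3] = [8, -5, -1, 4, -1, -5]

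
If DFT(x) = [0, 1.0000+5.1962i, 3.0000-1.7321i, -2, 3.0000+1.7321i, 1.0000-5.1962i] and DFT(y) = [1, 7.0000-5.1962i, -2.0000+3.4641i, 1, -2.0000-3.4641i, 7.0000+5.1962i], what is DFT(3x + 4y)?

By linearity: DFT(3x + 4y) = 3·DFT(x) + 4·DFT(y)
= 3·[0, 1.0000+5.1962i, 3.0000-1.7321i, -2, 3.0000+1.7321i, 1.0000-5.1962i] + 4·[1, 7.0000-5.1962i, -2.0000+3.4641i, 1, -2.0000-3.4641i, 7.0000+5.1962i]

Computing element-wise:
Z[0] = 3·(0) + 4·(1) = 4
Z[1] = 3·(1.0000+5.1962i) + 4·(7.0000-5.1962i) = 31.0000-5.1962i
Z[2] = 3·(3.0000-1.7321i) + 4·(-2.0000+3.4641i) = 1.0000+8.6601i
Z[3] = 3·(-2) + 4·(1) = -2
Z[4] = 3·(3.0000+1.7321i) + 4·(-2.0000-3.4641i) = 1.0000-8.6601i
Z[5] = 3·(1.0000-5.1962i) + 4·(7.0000+5.1962i) = 31.0000+5.1962i

DFT(3x + 4y) = 3·X + 4·Y = [4, 31.0000-5.1962i, 1.0000+8.6601i, -2, 1.0000-8.6601i, 31.0000+5.1962i]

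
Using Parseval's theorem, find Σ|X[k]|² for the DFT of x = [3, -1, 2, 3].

Parseval: Σ|x[n]|² = (1/N)Σ|X[k]|², so Σ|X[k]|² = N·Σ|x[n]|² = 4·23.0000

Σ|X[k]|² = N·Σ|x[n]|² = 4·23.0000 = 92.0000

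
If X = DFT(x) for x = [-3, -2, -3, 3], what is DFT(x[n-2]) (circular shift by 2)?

Time shift by 2: X_shifted[k] = ω_4^(2k) · X[k]
Shifted x = [-3, 3, -3, -2]

DFT(x[n-2]) = [-5, -5i, -7, 5i]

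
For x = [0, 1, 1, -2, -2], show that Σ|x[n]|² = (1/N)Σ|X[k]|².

Time domain:
Σ|x[n]|² = |0|² + |1|² + |1|² + |-2|² + |-2|² = 10.0000

Frequency domain:
(1/5)Σ|X[k]|² = (1/5)(|-2|² + |0.5000-4.6165i|² + |0.5000+1.0898i|² + |0.5000-1.0898i|² + |0.5000+4.6165i|²) = (1/5)·50.0000 = 10.0000

Both sides agree, confirming Parseval's theorem.

Σ|x[n]|² = (1/N)Σ|X[k]|² = 10.0000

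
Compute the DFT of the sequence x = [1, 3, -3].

X[k] = Σ(n=0 to 2) x[n] · ω_3^(nk)
where ω_3 = e^(-2πi/3)

Computing each X[k]:
X[0] = 1
X[1] = 1.0000-5.1962i
X[2] = 1.0000+5.1962i

X = [1, 1.0000-5.1962i, 1.0000+5.1962i]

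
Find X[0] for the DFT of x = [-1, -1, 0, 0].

X[0] = Σ(n=0 to 3) x[n] · ω_4^0 = Σ x[n]
= (-1) + (-1) + (0) + (0)

X[0] = -2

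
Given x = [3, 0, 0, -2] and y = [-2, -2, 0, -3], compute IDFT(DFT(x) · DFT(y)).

(x ⊛ y)[n] = Σ(m=0 to 3) x[m] · y[(n-m) mod 4]

Computing each output sample:
(x ⊛ y)[0] = -2
(x ⊛ y)[1] = -6
(x ⊛ y)[2] = 6
(x ⊛ y)[3] = -5

x ⊛ y = [-2, -6, 6, -5]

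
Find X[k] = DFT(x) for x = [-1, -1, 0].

X[k] = Σ(n=0 to 2) x[n] · ω_3^(nk)
where ω_3 = e^(-2πi/3)

Computing each X[k]:
X[0] = -2
X[1] = -0.5000+0.8660i
X[2] = -0.5000-0.8660i

X = [-2, -0.5000+0.8660i, -0.5000-0.8660i]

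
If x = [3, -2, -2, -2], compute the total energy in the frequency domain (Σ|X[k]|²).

Parseval: Σ|x[n]|² = (1/N)Σ|X[k]|², so Σ|X[k]|² = N·Σ|x[n]|² = 4·21.0000

Σ|X[k]|² = N·Σ|x[n]|² = 4·21.0000 = 84.0000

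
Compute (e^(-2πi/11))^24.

Since ω_11^11 = 1, powers reduce modulo 11.
24 mod 11 = 2
So ω_11^24 = ω_11^2 = e^(-2πi·2/11)

ω_11^24 = ω_11^2 = 0.4154-0.9096i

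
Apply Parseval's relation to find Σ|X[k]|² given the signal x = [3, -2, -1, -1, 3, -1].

Parseval: Σ|x[n]|² = (1/N)Σ|X[k]|², so Σ|X[k]|² = N·Σ|x[n]|² = 6·25.0000

Σ|X[k]|² = N·Σ|x[n]|² = 6·25.0000 = 150.0000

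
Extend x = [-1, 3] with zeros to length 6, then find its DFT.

Original 2-point DFT: [2, -4]
Zero-padded 6-point DFT provides frequency interpolation.

DFT_6([x, 0, ...]) = [2, 0.5000-2.5981i, -2.5000-2.5981i, -4, -2.5000+2.5981i, 0.5000+2.5981i]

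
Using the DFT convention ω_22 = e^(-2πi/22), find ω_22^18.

ω_22^18 = e^(-2πi·18/22)
= cos(-2π·18/22) + i·sin(-2π·18/22)
= cos(-36π/22) + i·sin(-36π/22)

ω_22^18 = cos(-36π/22) + i·sin(-36π/22) = 0.4154+0.9096i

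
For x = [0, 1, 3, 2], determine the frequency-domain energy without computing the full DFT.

Parseval: Σ|x[n]|² = (1/N)Σ|X[k]|², so Σ|X[k]|² = N·Σ|x[n]|² = 4·14.0000

Σ|X[k]|² = N·Σ|x[n]|² = 4·14.0000 = 56.0000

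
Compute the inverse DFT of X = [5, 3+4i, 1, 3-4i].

x[n] = (1/4) Σ(k=0 to 3) X[k] · e^(2πikn/4)

Computing each x[n]:
x[0] = 3
x[1] = -1
x[2] = 0
x[3] = 3

x = [3, -1, 0, 3]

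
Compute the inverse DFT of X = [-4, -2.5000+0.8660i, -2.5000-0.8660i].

x[n] = (1/3) Σ(k=0 to 2) X[k] · e^(2πikn/3)

Computing each x[n]:
x[0] = -3
x[1] = -1
x[2] = 0

x = [-3, -1, 0]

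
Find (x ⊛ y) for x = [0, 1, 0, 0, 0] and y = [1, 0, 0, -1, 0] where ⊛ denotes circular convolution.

(x ⊛ y)[n] = Σ(m=0 to 4) x[m] · y[(n-m) mod 5]

Computing each output sample:
(x ⊛ y)[0] = 0
(x ⊛ y)[1] = 1
(x ⊛ y)[2] = 0
(x ⊛ y)[3] = 0
(x ⊛ y)[4] = -1

x ⊛ y = [0, 1, 0, 0, -1]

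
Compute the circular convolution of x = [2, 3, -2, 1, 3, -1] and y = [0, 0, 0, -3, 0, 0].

(x ⊛ y)[n] = Σ(m=0 to 5) x[m] · y[(n-m) mod 6]

Computing each output sample:
(x ⊛ y)[0] = -3
(x ⊛ y)[1] = -9
(x ⊛ y)[2] = 3
(x ⊛ y)[3] = -6
(x ⊛ y)[4] = -9
(x ⊛ y)[5] = 6

x ⊛ y = [-3, -9, 3, -6, -9, 6]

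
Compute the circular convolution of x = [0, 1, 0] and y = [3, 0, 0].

(x ⊛ y)[n] = Σ(m=0 to 2) x[m] · y[(n-m) mod 3]

Computing each output sample:
(x ⊛ y)[0] = 0
(x ⊛ y)[1] = 3
(x ⊛ y)[2] = 0

x ⊛ y = [0, 3, 0]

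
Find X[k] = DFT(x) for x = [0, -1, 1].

X[k] = Σ(n=0 to 2) x[n] · ω_3^(nk)
where ω_3 = e^(-2πi/3)

Computing each X[k]:
X[0] = 0
X[1] = 1.7321i
X[2] = -1.7321i

X = [0, 1.7321i, -1.7321i]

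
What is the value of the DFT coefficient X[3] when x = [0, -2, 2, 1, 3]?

X[3] = Σ(n=0 to 4) x[n] · ω_5^(3n) where ω_5 = e^(-2πi/5)
= (0)·ω_5^0 + (-2)·ω_5^3 + (2)·ω_5^6 + (1)·ω_5^9 + (3)·ω_5^12

X[3] = 0.1180-3.8900i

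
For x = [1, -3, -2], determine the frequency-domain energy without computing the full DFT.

Parseval: Σ|x[n]|² = (1/N)Σ|X[k]|², so Σ|X[k]|² = N·Σ|x[n]|² = 3·14.0000

Σ|X[k]|² = N·Σ|x[n]|² = 3·14.0000 = 42.0000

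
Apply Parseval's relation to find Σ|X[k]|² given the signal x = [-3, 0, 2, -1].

Parseval: Σ|x[n]|² = (1/N)Σ|X[k]|², so Σ|X[k]|² = N·Σ|x[n]|² = 4·14.0000

Σ|X[k]|² = N·Σ|x[n]|² = 4·14.0000 = 56.0000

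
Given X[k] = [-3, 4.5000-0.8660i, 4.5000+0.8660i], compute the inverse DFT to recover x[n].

x[n] = (1/3) Σ(k=0 to 2) X[k] · e^(2πikn/3)

Computing each x[n]:
x[0] = 2
x[1] = -2
x[2] = -3

x = [2, -2, -3]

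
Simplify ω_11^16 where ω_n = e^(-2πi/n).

Since ω_11^11 = 1, powers reduce modulo 11.
16 mod 11 = 5
So ω_11^16 = ω_11^5 = e^(-2πi·5/11)

ω_11^16 = ω_11^5 = -0.9595-0.2817i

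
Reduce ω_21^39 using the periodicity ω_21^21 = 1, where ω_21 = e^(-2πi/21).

Since ω_21^21 = 1, powers reduce modulo 21.
39 mod 21 = 18
So ω_21^39 = ω_21^18 = e^(-2πi·18/21)

ω_21^39 = ω_21^18 = 0.6235+0.7818i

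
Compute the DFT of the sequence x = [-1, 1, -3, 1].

X[k] = Σ(n=0 to 3) x[n] · ω_4^(nk)
where ω_4 = e^(-2πi/4)

Computing each X[k]:
X[0] = -2
X[1] = 2
X[2] = -6
X[3] = 2

X = [-2, 2, -6, 2]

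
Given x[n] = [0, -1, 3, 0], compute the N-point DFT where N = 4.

X[k] = Σ(n=0 to 3) x[n] · ω_4^(nk)
where ω_4 = e^(-2πi/4)

Computing each X[k]:
X[0] = 2
X[1] = -3+1i
X[2] = 4
X[3] = -3-1i

X = [2, -3+1i, 4, -3-1i]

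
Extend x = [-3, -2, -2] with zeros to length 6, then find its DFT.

Original 3-point DFT: [-7, -1, -1]
Zero-padded 6-point DFT provides frequency interpolation.

DFT_6([x, 0, ...]) = [-7, -3.0000+3.4641i, -1, -3, -1, -3.0000-3.4641i]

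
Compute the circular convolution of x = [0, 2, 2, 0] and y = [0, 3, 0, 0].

(x ⊛ y)[n] = Σ(m=0 to 3) x[m] · y[(n-m) mod 4]

Computing each output sample:
(x ⊛ y)[0] = 0
(x ⊛ y)[1] = 0
(x ⊛ y)[2] = 6
(x ⊛ y)[3] = 6

x ⊛ y = [0, 0, 6, 6]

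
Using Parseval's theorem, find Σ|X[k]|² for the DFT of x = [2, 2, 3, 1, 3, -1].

Parseval: Σ|x[n]|² = (1/N)Σ|X[k]|², so Σ|X[k]|² = N·Σ|x[n]|² = 6·28.0000

Σ|X[k]|² = N·Σ|x[n]|² = 6·28.0000 = 168.0000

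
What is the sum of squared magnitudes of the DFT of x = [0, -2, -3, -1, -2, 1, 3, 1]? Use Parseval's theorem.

Parseval: Σ|x[n]|² = (1/N)Σ|X[k]|², so Σ|X[k]|² = N·Σ|x[n]|² = 8·29.0000

Σ|X[k]|² = N·Σ|x[n]|² = 8·29.0000 = 232.0000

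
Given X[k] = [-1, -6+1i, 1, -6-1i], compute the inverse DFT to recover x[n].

x[n] = (1/4) Σ(k=0 to 3) X[k] · e^(2πikn/4)

Computing each x[n]:
x[0] = -3
x[1] = -1
x[2] = 3
x[3] = 0

x = [-3, -1, 3, 0]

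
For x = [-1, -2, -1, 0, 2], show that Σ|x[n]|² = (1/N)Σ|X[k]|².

Time domain:
Σ|x[n]|² = |-1|² + |-2|² + |-1|² + |0|² + |2|² = 10.0000

Frequency domain:
(1/5)Σ|X[k]|² = (1/5)(|-2|² + |-0.1910+4.3920i|² + |-1.3090+1.4001i|² + |-1.3090-1.4001i|² + |-0.1910-4.3920i|²) = (1/5)·50.0000 = 10.0000

Both sides agree, confirming Parseval's theorem.

Σ|x[n]|² = (1/N)Σ|X[k]|² = 10.0000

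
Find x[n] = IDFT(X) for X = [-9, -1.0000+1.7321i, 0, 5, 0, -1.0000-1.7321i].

x[n] = (1/6) Σ(k=0 to 5) X[k] · e^(2πikn/6)

Computing each x[n]:
x[0] = -1
x[1] = -3
x[2] = -1
x[3] = -2
x[4] = 0
x[5] = -2

x = [-1, -3, -1, -2, 0, -2]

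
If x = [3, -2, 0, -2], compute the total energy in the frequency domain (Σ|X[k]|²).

Parseval: Σ|x[n]|² = (1/N)Σ|X[k]|², so Σ|X[k]|² = N·Σ|x[n]|² = 4·17.0000

Σ|X[k]|² = N·Σ|x[n]|² = 4·17.0000 = 68.0000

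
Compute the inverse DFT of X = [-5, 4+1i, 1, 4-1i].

x[n] = (1/4) Σ(k=0 to 3) X[k] · e^(2πikn/4)

Computing each x[n]:
x[0] = 1
x[1] = -2
x[2] = -3
x[3] = -1

x = [1, -2, -3, -1]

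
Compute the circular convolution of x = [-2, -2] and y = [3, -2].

(x ⊛ y)[n] = Σ(m=0 to 1) x[m] · y[(n-m) mod 2]

Computing each output sample:
(x ⊛ y)[0] = -2
(x ⊛ y)[1] = -2

x ⊛ y = [-2, -2]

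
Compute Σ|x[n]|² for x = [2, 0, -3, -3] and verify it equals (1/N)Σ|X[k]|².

Time domain:
Σ|x[n]|² = |2|² + |0|² + |-3|² + |-3|² = 22.0000

Frequency domain:
(1/4)Σ|X[k]|² = (1/4)(|-4|² + |5-3i|² + |2|² + |5+3i|²) = (1/4)·88.0000 = 22.0000

Both sides agree, confirming Parseval's theorem.

Σ|x[n]|² = (1/N)Σ|X[k]|² = 22.0000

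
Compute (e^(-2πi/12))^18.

Since ω_12^12 = 1, powers reduce modulo 12.
18 mod 12 = 6
So ω_12^18 = ω_12^6 = e^(-2πi·6/12)

ω_12^18 = ω_12^6 = -1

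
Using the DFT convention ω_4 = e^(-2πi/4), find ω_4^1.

ω_4^1 = e^(-2πi·1/4)
= cos(-2π·1/4) + i·sin(-2π·1/4)
= cos(-2π/4) + i·sin(-2π/4)

ω_4^1 = cos(-2π/4) + i·sin(-2π/4) = -1i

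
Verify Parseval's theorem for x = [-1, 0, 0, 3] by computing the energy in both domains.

Time domain:
Σ|x[n]|² = |-1|² + |0|² + |0|² + |3|² = 10.0000

Frequency domain:
(1/4)Σ|X[k]|² = (1/4)(|2|² + |-1+3i|² + |-4|² + |-1-3i|²) = (1/4)·40.0000 = 10.0000

Both sides agree, confirming Parseval's theorem.

Σ|x[n]|² = (1/N)Σ|X[k]|² = 10.0000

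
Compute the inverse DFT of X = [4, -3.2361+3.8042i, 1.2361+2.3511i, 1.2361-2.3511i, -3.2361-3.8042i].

x[n] = (1/5) Σ(k=0 to 4) X[k] · e^(2πikn/5)

Computing each x[n]:
x[0] = 0
x[1] = -2
x[2] = 2
x[3] = 2
x[4] = 2

x = [0, -2, 2, 2, 2]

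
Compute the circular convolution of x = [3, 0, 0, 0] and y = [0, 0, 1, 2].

(x ⊛ y)[n] = Σ(m=0 to 3) x[m] · y[(n-m) mod 4]

Computing each output sample:
(x ⊛ y)[0] = 0
(x ⊛ y)[1] = 0
(x ⊛ y)[2] = 3
(x ⊛ y)[3] = 6

x ⊛ y = [0, 0, 3, 6]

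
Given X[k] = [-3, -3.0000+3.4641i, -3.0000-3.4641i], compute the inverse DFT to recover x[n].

x[n] = (1/3) Σ(k=0 to 2) X[k] · e^(2πikn/3)

Computing each x[n]:
x[0] = -3
x[1] = -2
x[2] = 2

x = [-3, -2, 2]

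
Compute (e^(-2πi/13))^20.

Since ω_13^13 = 1, powers reduce modulo 13.
20 mod 13 = 7
So ω_13^20 = ω_13^7 = e^(-2πi·7/13)

ω_13^20 = ω_13^7 = -0.9709+0.2393i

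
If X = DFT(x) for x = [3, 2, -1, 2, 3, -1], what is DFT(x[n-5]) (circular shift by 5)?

Time shift by 5: X_shifted[k] = ω_6^(5k) · X[k]
Shifted x = [2, -1, 2, 3, -1, 3]

DFT(x[n-5]) = [8, -0.5000+0.8660i, 3.5000+6.0622i, -2, 3.5000-6.0622i, -0.5000-0.8660i]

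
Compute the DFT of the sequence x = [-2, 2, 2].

X[k] = Σ(n=0 to 2) x[n] · ω_3^(nk)
where ω_3 = e^(-2πi/3)

Computing each X[k]:
X[0] = 2
X[1] = -4
X[2] = -4

X = [2, -4, -4]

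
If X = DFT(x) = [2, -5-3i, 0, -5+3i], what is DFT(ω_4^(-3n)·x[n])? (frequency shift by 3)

Modulation property: DFT(ω_4^(-3n)·x[n]) = X[(k-3) mod 4], so circularly shift X by 3 positions.

X[k-3] = [-5-3i, 0, -5+3i, 2]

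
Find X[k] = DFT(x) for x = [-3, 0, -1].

X[k] = Σ(n=0 to 2) x[n] · ω_3^(nk)
where ω_3 = e^(-2πi/3)

Computing each X[k]:
X[0] = -4
X[1] = -2.5000-0.8660i
X[2] = -2.5000+0.8660i

X = [-4, -2.5000-0.8660i, -2.5000+0.8660i]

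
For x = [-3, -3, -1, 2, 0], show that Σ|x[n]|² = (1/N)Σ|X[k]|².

Time domain:
Σ|x[n]|² = |-3|² + |-3|² + |-1|² + |2|² + |0|² = 23.0000

Frequency domain:
(1/5)Σ|X[k]|² = (1/5)(|-5|² + |-4.7361+4.6165i|² + |-0.2639-1.0898i|² + |-0.2639+1.0898i|² + |-4.7361-4.6165i|²) = (1/5)·115.0000 = 23.0000

Both sides agree, confirming Parseval's theorem.

Σ|x[n]|² = (1/N)Σ|X[k]|² = 23.0000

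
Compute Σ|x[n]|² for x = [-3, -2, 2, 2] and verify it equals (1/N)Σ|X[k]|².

Time domain:
Σ|x[n]|² = |-3|² + |-2|² + |2|² + |2|² = 21.0000

Frequency domain:
(1/4)Σ|X[k]|² = (1/4)(|-1|² + |-5+4i|² + |-1|² + |-5-4i|²) = (1/4)·84.0000 = 21.0000

Both sides agree, confirming Parseval's theorem.

Σ|x[n]|² = (1/N)Σ|X[k]|² = 21.0000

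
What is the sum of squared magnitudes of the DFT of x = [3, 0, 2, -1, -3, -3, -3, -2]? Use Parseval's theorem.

Parseval: Σ|x[n]|² = (1/N)Σ|X[k]|², so Σ|X[k]|² = N·Σ|x[n]|² = 8·45.0000

Σ|X[k]|² = N·Σ|x[n]|² = 8·45.0000 = 360.0000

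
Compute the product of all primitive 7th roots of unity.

The primitive 7th roots of unity are ω_7^k for k coprime to 7: k ∈ {1, 2, 3, 4, 5, 6}
Their product equals the constant term of the cyclotomic polynomial Φ_7(x) up to sign.
For n ≥ 3, the product of all primitive nth roots of unity is 1. (For n=1 it is 1; for n=2 it is -1.)

1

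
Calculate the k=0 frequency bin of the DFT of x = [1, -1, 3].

X[0] = Σ(n=0 to 2) x[n] · ω_3^0 = Σ x[n]
= (1) + (-1) + (3)

X[0] = 3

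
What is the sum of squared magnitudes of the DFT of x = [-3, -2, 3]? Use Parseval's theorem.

Parseval: Σ|x[n]|² = (1/N)Σ|X[k]|², so Σ|X[k]|² = N·Σ|x[n]|² = 3·22.0000

Σ|X[k]|² = N·Σ|x[n]|² = 3·22.0000 = 66.0000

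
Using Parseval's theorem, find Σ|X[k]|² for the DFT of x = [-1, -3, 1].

Parseval: Σ|x[n]|² = (1/N)Σ|X[k]|², so Σ|X[k]|² = N·Σ|x[n]|² = 3·11.0000

Σ|X[k]|² = N·Σ|x[n]|² = 3·11.0000 = 33.0000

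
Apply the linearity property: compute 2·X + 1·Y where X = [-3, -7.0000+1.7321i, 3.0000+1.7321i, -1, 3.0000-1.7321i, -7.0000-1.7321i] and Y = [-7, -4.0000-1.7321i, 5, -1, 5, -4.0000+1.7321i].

By linearity: DFT(2x + 1y) = 2·DFT(x) + 1·DFT(y)
= 2·[-3, -7.0000+1.7321i, 3.0000+1.7321i, -1, 3.0000-1.7321i, -7.0000-1.7321i] + 1·[-7, -4.0000-1.7321i, 5, -1, 5, -4.0000+1.7321i]

Computing element-wise:
Z[0] = 2·(-3) + 1·(-7) = -13
Z[1] = 2·(-7.0000+1.7321i) + 1·(-4.0000-1.7321i) = -18.0000+1.7321i
Z[2] = 2·(3.0000+1.7321i) + 1·(5) = 11.0000+3.4642i
Z[3] = 2·(-1) + 1·(-1) = -3
Z[4] = 2·(3.0000-1.7321i) + 1·(5) = 11.0000-3.4642i
Z[5] = 2·(-7.0000-1.7321i) + 1·(-4.0000+1.7321i) = -18.0000-1.7321i

DFT(2x + 1y) = 2·X + 1·Y = [-13, -18.0000+1.7321i, 11.0000+3.4642i, -3, 11.0000-3.4642i, -18.0000-1.7321i]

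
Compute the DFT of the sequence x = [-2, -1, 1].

X[k] = Σ(n=0 to 2) x[n] · ω_3^(nk)
where ω_3 = e^(-2πi/3)

Computing each X[k]:
X[0] = -2
X[1] = -2.0000+1.7321i
X[2] = -2.0000-1.7321i

X = [-2, -2.0000+1.7321i, -2.0000-1.7321i]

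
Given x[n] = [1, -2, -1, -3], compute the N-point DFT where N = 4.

X[k] = Σ(n=0 to 3) x[n] · ω_4^(nk)
where ω_4 = e^(-2πi/4)

Computing each X[k]:
X[0] = -5
X[1] = 2-1i
X[2] = 5
X[3] = 2+1i

X = [-5, 2-1i, 5, 2+1i]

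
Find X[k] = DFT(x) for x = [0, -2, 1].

X[k] = Σ(n=0 to 2) x[n] · ω_3^(nk)
where ω_3 = e^(-2πi/3)

Computing each X[k]:
X[0] = -1
X[1] = 0.5000+2.5981i
X[2] = 0.5000-2.5981i

X = [-1, 0.5000+2.5981i, 0.5000-2.5981i]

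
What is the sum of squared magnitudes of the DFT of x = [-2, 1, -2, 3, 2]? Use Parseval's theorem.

Parseval: Σ|x[n]|² = (1/N)Σ|X[k]|², so Σ|X[k]|² = N·Σ|x[n]|² = 5·22.0000

Σ|X[k]|² = N·Σ|x[n]|² = 5·22.0000 = 110.0000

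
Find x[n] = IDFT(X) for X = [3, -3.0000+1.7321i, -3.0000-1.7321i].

x[n] = (1/3) Σ(k=0 to 2) X[k] · e^(2πikn/3)

Computing each x[n]:
x[0] = -1
x[1] = 1
x[2] = 3

x = [-1, 1, 3]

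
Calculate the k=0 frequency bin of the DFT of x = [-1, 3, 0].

X[0] = Σ(n=0 to 2) x[n] · ω_3^0 = Σ x[n]
= (-1) + (3) + (0)

X[0] = 2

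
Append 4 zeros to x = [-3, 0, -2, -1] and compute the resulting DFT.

Original 4-point DFT: [-6, -1-1i, -4, -1+1i]
Zero-padded 8-point DFT provides frequency interpolation.

DFT_8([x, 0, ...]) = [-6, -2.2929+2.7071i, -1-1i, -3.7071-1.2929i, -4, -3.7071+1.2929i, -1+1i, -2.2929-2.7071i]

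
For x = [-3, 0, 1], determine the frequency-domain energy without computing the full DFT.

Parseval: Σ|x[n]|² = (1/N)Σ|X[k]|², so Σ|X[k]|² = N·Σ|x[n]|² = 3·10.0000

Σ|X[k]|² = N·Σ|x[n]|² = 3·10.0000 = 30.0000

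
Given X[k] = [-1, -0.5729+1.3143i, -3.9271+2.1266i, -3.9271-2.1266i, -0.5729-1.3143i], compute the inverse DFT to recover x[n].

x[n] = (1/5) Σ(k=0 to 4) X[k] · e^(2πikn/5)

Computing each x[n]:
x[0] = -2
x[1] = 0
x[2] = 0
x[3] = -1
x[4] = 2

x = [-2, 0, 0, -1, 2]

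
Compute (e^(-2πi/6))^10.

Since ω_6^6 = 1, powers reduce modulo 6.
10 mod 6 = 4
So ω_6^10 = ω_6^4 = e^(-2πi·4/6)

ω_6^10 = ω_6^4 = -0.5000+0.8660i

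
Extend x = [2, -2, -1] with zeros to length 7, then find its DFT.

Original 3-point DFT: [-1, 3.5000+0.8660i, 3.5000-0.8660i]
Zero-padded 7-point DFT provides frequency interpolation.

DFT_7([x, 0, ...]) = [-1, 0.9755+2.5386i, 3.3460+1.5160i, 3.1784+0.0859i, 3.1784-0.0859i, 3.3460-1.5160i, 0.9755-2.5386i]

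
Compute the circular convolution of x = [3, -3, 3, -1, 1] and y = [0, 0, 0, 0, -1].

(x ⊛ y)[n] = Σ(m=0 to 4) x[m] · y[(n-m) mod 5]

Computing each output sample:
(x ⊛ y)[0] = 3
(x ⊛ y)[1] = -3
(x ⊛ y)[2] = 1
(x ⊛ y)[3] = -1
(x ⊛ y)[4] = -3

x ⊛ y = [3, -3, 1, -1, -3]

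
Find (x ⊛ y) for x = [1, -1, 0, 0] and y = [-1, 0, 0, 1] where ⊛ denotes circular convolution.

(x ⊛ y)[n] = Σ(m=0 to 3) x[m] · y[(n-m) mod 4]

Computing each output sample:
(x ⊛ y)[0] = -2
(x ⊛ y)[1] = 1
(x ⊛ y)[2] = 0
(x ⊛ y)[3] = 1

x ⊛ y = [-2, 1, 0, 1]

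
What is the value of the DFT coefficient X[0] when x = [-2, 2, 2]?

X[0] = Σ(n=0 to 2) x[n] · ω_3^0 = Σ x[n]
= (-2) + (2) + (2)

X[0] = 2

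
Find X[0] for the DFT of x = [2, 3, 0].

X[0] = Σ(n=0 to 2) x[n] · ω_3^0 = Σ x[n]
= (2) + (3) + (0)

X[0] = 5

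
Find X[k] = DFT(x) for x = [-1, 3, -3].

X[k] = Σ(n=0 to 2) x[n] · ω_3^(nk)
where ω_3 = e^(-2πi/3)

Computing each X[k]:
X[0] = -1
X[1] = -1.0000-5.1962i
X[2] = -1.0000+5.1962i

X = [-1, -1.0000-5.1962i, -1.0000+5.1962i]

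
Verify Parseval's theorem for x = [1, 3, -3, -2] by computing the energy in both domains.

Time domain:
Σ|x[n]|² = |1|² + |3|² + |-3|² + |-2|² = 23.0000

Frequency domain:
(1/4)Σ|X[k]|² = (1/4)(|-1|² + |4-5i|² + |-3|² + |4+5i|²) = (1/4)·92.0000 = 23.0000

Both sides agree, confirming Parseval's theorem.

Σ|x[n]|² = (1/N)Σ|X[k]|² = 23.0000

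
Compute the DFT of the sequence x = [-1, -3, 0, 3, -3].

X[k] = Σ(n=0 to 4) x[n] · ω_5^(nk)
where ω_5 = e^(-2πi/5)

Computing each X[k]:
X[0] = -4
X[1] = -5.2812+1.7634i
X[2] = 4.7812-2.8532i
X[3] = 4.7812+2.8532i
X[4] = -5.2812-1.7634i

X = [-4, -5.2812+1.7634i, 4.7812-2.8532i, 4.7812+2.8532i, -5.2812-1.7634i]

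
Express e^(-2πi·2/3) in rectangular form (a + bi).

ω_3^2 = e^(-2πi·2/3)
= cos(-2π·2/3) + i·sin(-2π·2/3)
= cos(-4π/3) + i·sin(-4π/3)

ω_3^2 = cos(-4π/3) + i·sin(-4π/3) = -0.5000+0.8660i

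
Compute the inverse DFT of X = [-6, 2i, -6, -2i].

x[n] = (1/4) Σ(k=0 to 3) X[k] · e^(2πikn/4)

Computing each x[n]:
x[0] = -3
x[1] = -1
x[2] = -3
x[3] = 1

x = [-3, -1, -3, 1]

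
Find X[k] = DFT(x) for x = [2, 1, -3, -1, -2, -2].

X[k] = Σ(n=0 to 5) x[n] · ω_6^(nk)
where ω_6 = e^(-2πi/6)

Computing each X[k]:
X[0] = -5
X[1] = 5.0000-1.7321i
X[2] = 4.0000-3.4641i
X[3] = -1
X[4] = 4.0000+3.4641i
X[5] = 5.0000+1.7321i

X = [-5, 5.0000-1.7321i, 4.0000-3.4641i, -1, 4.0000+3.4641i, 5.0000+1.7321i]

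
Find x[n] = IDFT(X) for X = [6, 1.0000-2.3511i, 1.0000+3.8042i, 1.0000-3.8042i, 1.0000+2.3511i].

x[n] = (1/5) Σ(k=0 to 4) X[k] · e^(2πikn/5)

Computing each x[n]:
x[0] = 2
x[1] = 1
x[2] = 3
x[3] = -1
x[4] = 1

x = [2, 1, 3, -1, 1]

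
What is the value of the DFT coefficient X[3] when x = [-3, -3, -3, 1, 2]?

X[3] = Σ(n=0 to 4) x[n] · ω_5^(3n) where ω_5 = e^(-2πi/5)
= (-3)·ω_5^0 + (-3)·ω_5^3 + (-3)·ω_5^6 + (1)·ω_5^9 + (2)·ω_5^12

X[3] = -2.8090+0.8653i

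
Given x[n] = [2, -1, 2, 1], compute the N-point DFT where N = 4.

X[k] = Σ(n=0 to 3) x[n] · ω_4^(nk)
where ω_4 = e^(-2πi/4)

Computing each X[k]:
X[0] = 4
X[1] = 2i
X[2] = 4
X[3] = -2i

X = [4, 2i, 4, -2i]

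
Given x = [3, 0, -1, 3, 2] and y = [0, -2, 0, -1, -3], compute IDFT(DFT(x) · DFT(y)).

(x ⊛ y)[n] = Σ(m=0 to 4) x[m] · y[(n-m) mod 5]

Computing each output sample:
(x ⊛ y)[0] = -3
(x ⊛ y)[1] = -6
(x ⊛ y)[2] = -11
(x ⊛ y)[3] = -7
(x ⊛ y)[4] = -15

x ⊛ y = [-3, -6, -11, -7, -15]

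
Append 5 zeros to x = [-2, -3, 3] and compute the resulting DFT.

Original 3-point DFT: [-2, -2.0000+5.1962i, -2.0000-5.1962i]
Zero-padded 8-point DFT provides frequency interpolation.

DFT_8([x, 0, ...]) = [-2, -4.1213-0.8787i, -5+3i, 0.1213+5.1213i, 4, 0.1213-5.1213i, -5-3i, -4.1213+0.8787i]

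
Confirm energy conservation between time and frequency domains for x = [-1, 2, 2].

Time domain:
Σ|x[n]|² = |-1|² + |2|² + |2|² = 9.0000

Frequency domain:
(1/3)Σ|X[k]|² = (1/3)(|3|² + |-3|² + |-3|²) = (1/3)·27.0000 = 9.0000

Both sides agree, confirming Parseval's theorem.

Σ|x[n]|² = (1/N)Σ|X[k]|² = 9.0000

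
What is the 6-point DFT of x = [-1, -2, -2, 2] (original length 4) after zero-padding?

Original 4-point DFT: [-3, 1+4i, -3, 1-4i]
Zero-padded 6-point DFT provides frequency interpolation.

DFT_6([x, 0, ...]) = [-3, -3.0000+3.4641i, 3, -3, 3, -3.0000-3.4641i]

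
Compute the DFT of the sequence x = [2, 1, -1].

X[k] = Σ(n=0 to 2) x[n] · ω_3^(nk)
where ω_3 = e^(-2πi/3)

Computing each X[k]:
X[0] = 2
X[1] = 2.0000-1.7321i
X[2] = 2.0000+1.7321i

X = [2, 2.0000-1.7321i, 2.0000+1.7321i]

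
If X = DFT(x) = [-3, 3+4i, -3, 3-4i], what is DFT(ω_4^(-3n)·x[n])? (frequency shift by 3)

Modulation property: DFT(ω_4^(-3n)·x[n]) = X[(k-3) mod 4], so circularly shift X by 3 positions.

X[k-3] = [3+4i, -3, 3-4i, -3]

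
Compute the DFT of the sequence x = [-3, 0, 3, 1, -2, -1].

X[k] = Σ(n=0 to 5) x[n] · ω_6^(nk)
where ω_6 = e^(-2πi/6)

Computing each X[k]:
X[0] = -2
X[1] = -5.0000-5.1962i
X[2] = -2.0000+3.4641i
X[3] = -2
X[4] = -2.0000-3.4641i
X[5] = -5.0000+5.1962i

X = [-2, -5.0000-5.1962i, -2.0000+3.4641i, -2, -2.0000-3.4641i, -5.0000+5.1962i]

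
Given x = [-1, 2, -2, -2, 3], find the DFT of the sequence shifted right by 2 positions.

Time shift by 2: X_shifted[k] = ω_5^(2k) · X[k]
Shifted x = [-2, 3, -1, 2, -2]

DFT(x[n-2]) = [0, -2.5000-2.9919i, -2.5000-5.7921i, -2.5000+5.7921i, -2.5000+2.9919i]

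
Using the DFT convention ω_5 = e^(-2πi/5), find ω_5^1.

ω_5^1 = e^(-2πi·1/5)
= cos(-2π·1/5) + i·sin(-2π·1/5)
= cos(-2π/5) + i·sin(-2π/5)

ω_5^1 = cos(-2π/5) + i·sin(-2π/5) = 0.3090-0.9511i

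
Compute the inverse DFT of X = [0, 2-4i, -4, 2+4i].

x[n] = (1/4) Σ(k=0 to 3) X[k] · e^(2πikn/4)

Computing each x[n]:
x[0] = 0
x[1] = 3
x[2] = -2
x[3] = -1

x = [0, 3, -2, -1]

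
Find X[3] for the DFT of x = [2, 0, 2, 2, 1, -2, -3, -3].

X[3] = Σ(n=0 to 7) x[n] · ω_8^(3n) where ω_8 = e^(-2πi/8)
= (2)·ω_8^0 + (0)·ω_8^3 + (2)·ω_8^6 + (2)·ω_8^9 + (1)·ω_8^12 + (-2)·ω_8^15 + (-3)·ω_8^18 + (-3)·ω_8^21

X[3] = 3.1213+0.0503i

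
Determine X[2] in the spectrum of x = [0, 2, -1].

X[2] = Σ(n=0 to 2) x[n] · ω_3^(2n) where ω_3 = e^(-2πi/3)
= (0)·ω_3^0 + (2)·ω_3^2 + (-1)·ω_3^4

X[2] = -0.5000+2.5981i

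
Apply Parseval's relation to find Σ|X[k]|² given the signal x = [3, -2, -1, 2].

Parseval: Σ|x[n]|² = (1/N)Σ|X[k]|², so Σ|X[k]|² = N·Σ|x[n]|² = 4·18.0000

Σ|X[k]|² = N·Σ|x[n]|² = 4·18.0000 = 72.0000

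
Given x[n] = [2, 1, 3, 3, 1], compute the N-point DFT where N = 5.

X[k] = Σ(n=0 to 4) x[n] · ω_5^(nk)
where ω_5 = e^(-2πi/5)

Computing each X[k]:
X[0] = 10
X[1] = -2.2361
X[2] = 2.2361
X[3] = 2.2361
X[4] = -2.2361

X = [10, -2.2361, 2.2361, 2.2361, -2.2361]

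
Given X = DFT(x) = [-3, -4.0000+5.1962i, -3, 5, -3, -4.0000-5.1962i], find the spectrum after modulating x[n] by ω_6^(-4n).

Modulation property: DFT(ω_6^(-4n)·x[n]) = X[(k-4) mod 6], so circularly shift X by 4 positions.

X[k-4] = [-3, 5, -3, -4.0000-5.1962i, -3, -4.0000+5.1962i]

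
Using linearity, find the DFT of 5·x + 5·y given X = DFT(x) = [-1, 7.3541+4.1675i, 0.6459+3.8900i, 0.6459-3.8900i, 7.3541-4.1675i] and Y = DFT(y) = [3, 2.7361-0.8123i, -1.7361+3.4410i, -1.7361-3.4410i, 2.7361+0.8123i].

By linearity: DFT(5x + 5y) = 5·DFT(x) + 5·DFT(y)
= 5·[-1, 7.3541+4.1675i, 0.6459+3.8900i, 0.6459-3.8900i, 7.3541-4.1675i] + 5·[3, 2.7361-0.8123i, -1.7361+3.4410i, -1.7361-3.4410i, 2.7361+0.8123i]

Computing element-wise:
Z[0] = 5·(-1) + 5·(3) = 10
Z[1] = 5·(7.3541+4.1675i) + 5·(2.7361-0.8123i) = 50.4510+16.7760i
Z[2] = 5·(0.6459+3.8900i) + 5·(-1.7361+3.4410i) = -5.4510+36.6550i
Z[3] = 5·(0.6459-3.8900i) + 5·(-1.7361-3.4410i) = -5.4510-36.6550i
Z[4] = 5·(7.3541-4.1675i) + 5·(2.7361+0.8123i) = 50.4510-16.7760i

DFT(5x + 5y) = 5·X + 5·Y = [10, 50.4510+16.7760i, -5.4510+36.6550i, -5.4510-36.6550i, 50.4510-16.7760i]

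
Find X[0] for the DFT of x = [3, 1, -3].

X[0] = Σ(n=0 to 2) x[n] · ω_3^0 = Σ x[n]
= (3) + (1) + (-3)

X[0] = 1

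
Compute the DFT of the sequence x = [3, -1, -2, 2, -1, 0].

X[k] = Σ(n=0 to 5) x[n] · ω_6^(nk)
where ω_6 = e^(-2πi/6)

Computing each X[k]:
X[0] = 1
X[1] = 2.0000+1.7321i
X[2] = 7
X[3] = -1
X[4] = 7
X[5] = 2.0000-1.7321i

X = [1, 2.0000+1.7321i, 7, -1, 7, 2.0000-1.7321i]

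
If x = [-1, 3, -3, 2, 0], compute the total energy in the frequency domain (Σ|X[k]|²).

Parseval: Σ|x[n]|² = (1/N)Σ|X[k]|², so Σ|X[k]|² = N·Σ|x[n]|² = 5·23.0000

Σ|X[k]|² = N·Σ|x[n]|² = 5·23.0000 = 115.0000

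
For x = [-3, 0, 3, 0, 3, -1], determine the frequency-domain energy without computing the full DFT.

Parseval: Σ|x[n]|² = (1/N)Σ|X[k]|², so Σ|X[k]|² = N·Σ|x[n]|² = 6·28.0000

Σ|X[k]|² = N·Σ|x[n]|² = 6·28.0000 = 168.0000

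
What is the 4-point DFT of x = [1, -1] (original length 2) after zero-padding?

Original 2-point DFT: [0, 2]
Zero-padded 4-point DFT provides frequency interpolation.

DFT_4([x, 0, ...]) = [0, 1+1i, 2, 1-1i]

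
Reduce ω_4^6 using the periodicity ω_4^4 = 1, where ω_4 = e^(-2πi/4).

Since ω_4^4 = 1, powers reduce modulo 4.
6 mod 4 = 2
So ω_4^6 = ω_4^2 = e^(-2πi·2/4)

ω_4^6 = ω_4^2 = -1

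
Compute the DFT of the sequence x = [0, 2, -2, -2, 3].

X[k] = Σ(n=0 to 4) x[n] · ω_5^(nk)
where ω_5 = e^(-2πi/5)

Computing each X[k]:
X[0] = 1
X[1] = 4.7812+0.9511i
X[2] = -5.2812+0.5878i
X[3] = -5.2812-0.5878i
X[4] = 4.7812-0.9511i

X = [1, 4.7812+0.9511i, -5.2812+0.5878i, -5.2812-0.5878i, 4.7812-0.9511i]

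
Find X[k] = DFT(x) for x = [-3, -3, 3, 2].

X[k] = Σ(n=0 to 3) x[n] · ω_4^(nk)
where ω_4 = e^(-2πi/4)

Computing each X[k]:
X[0] = -1
X[1] = -6+5i
X[2] = 1
X[3] = -6-5i

X = [-1, -6+5i, 1, -6-5i]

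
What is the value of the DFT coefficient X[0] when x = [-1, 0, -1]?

X[0] = Σ(n=0 to 2) x[n] · ω_3^0 = Σ x[n]
= (-1) + (0) + (-1)

X[0] = -2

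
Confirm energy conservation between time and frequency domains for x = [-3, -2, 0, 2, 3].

Time domain:
Σ|x[n]|² = |-3|² + |-2|² + |0|² + |2|² + |3|² = 26.0000

Frequency domain:
(1/5)Σ|X[k]|² = (1/5)(|0|² + |-4.3090+5.9309i|² + |-3.1910+1.0368i|² + |-3.1910-1.0368i|² + |-4.3090-5.9309i|²) = (1/5)·130.0000 = 26.0000

Both sides agree, confirming Parseval's theorem.

Σ|x[n]|² = (1/N)Σ|X[k]|² = 26.0000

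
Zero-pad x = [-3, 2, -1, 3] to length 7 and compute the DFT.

Original 4-point DFT: [1, -2+1i, -9, -2-1i]
Zero-padded 7-point DFT provides frequency interpolation.

DFT_7([x, 0, ...]) = [1, -4.2334-1.8904i, -0.6736-0.0382i, -6.0930-4.5744i, -6.0930+4.5744i, -0.6736+0.0382i, -4.2334+1.8904i]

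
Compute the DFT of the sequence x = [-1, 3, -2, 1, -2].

X[k] = Σ(n=0 to 4) x[n] · ω_5^(nk)
where ω_5 = e^(-2πi/5)

Computing each X[k]:
X[0] = -1
X[1] = 0.1180-2.9919i
X[2] = -2.1180-5.7921i
X[3] = -2.1180+5.7921i
X[4] = 0.1180+2.9919i

X = [-1, 0.1180-2.9919i, -2.1180-5.7921i, -2.1180+5.7921i, 0.1180+2.9919i]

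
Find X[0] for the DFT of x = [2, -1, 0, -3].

X[0] = Σ(n=0 to 3) x[n] · ω_4^0 = Σ x[n]
= (2) + (-1) + (0) + (-3)

X[0] = -2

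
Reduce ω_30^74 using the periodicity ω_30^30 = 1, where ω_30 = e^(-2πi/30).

Since ω_30^30 = 1, powers reduce modulo 30.
74 mod 30 = 14
So ω_30^74 = ω_30^14 = e^(-2πi·14/30)

ω_30^74 = ω_30^14 = -0.9781-0.2079i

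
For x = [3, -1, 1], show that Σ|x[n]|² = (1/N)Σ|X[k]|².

Time domain:
Σ|x[n]|² = |3|² + |-1|² + |1|² = 11.0000

Frequency domain:
(1/3)Σ|X[k]|² = (1/3)(|3|² + |3.0000+1.7321i|² + |3.0000-1.7321i|²) = (1/3)·33.0000 = 11.0000

Both sides agree, confirming Parseval's theorem.

Σ|x[n]|² = (1/N)Σ|X[k]|² = 11.0000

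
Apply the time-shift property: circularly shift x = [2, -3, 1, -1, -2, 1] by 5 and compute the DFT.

Time shift by 5: X_shifted[k] = ω_6^(5k) · X[k]
Shifted x = [-3, 1, -1, -2, 1, 2]

DFT(x[n-5]) = [-2, 0.5000+2.5981i, -6.5000-0.8660i, -4, -6.5000+0.8660i, 0.5000-2.5981i]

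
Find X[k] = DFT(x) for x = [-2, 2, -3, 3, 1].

X[k] = Σ(n=0 to 4) x[n] · ω_5^(nk)
where ω_5 = e^(-2πi/5)

Computing each X[k]:
X[0] = 1
X[1] = -1.0729+2.5757i
X[2] = -4.4271-6.2941i
X[3] = -4.4271+6.2941i
X[4] = -1.0729-2.5757i

X = [1, -1.0729+2.5757i, -4.4271-6.2941i, -4.4271+6.2941i, -1.0729-2.5757i]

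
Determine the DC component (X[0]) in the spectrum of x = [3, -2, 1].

X[0] = Σ(n=0 to 2) x[n] · ω_3^0 = Σ x[n]
= (3) + (-2) + (1)

X[0] = 2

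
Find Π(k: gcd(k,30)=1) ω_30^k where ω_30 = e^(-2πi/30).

The primitive 30th roots of unity are ω_30^k for k coprime to 30: k ∈ {1, 7, 11, 13, 17, 19, 23, 29}
Their product equals the constant term of the cyclotomic polynomial Φ_30(x) up to sign.
For n ≥ 3, the product of all primitive nth roots of unity is 1. (For n=1 it is 1; for n=2 it is -1.)

1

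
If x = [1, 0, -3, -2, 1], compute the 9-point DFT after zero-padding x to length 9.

Original 5-point DFT: [-3, 5.3541+1.5388i, -1.3541-0.3633i, -1.3541+0.3633i, 5.3541-1.5388i]
Zero-padded 9-point DFT provides frequency interpolation.

DFT_9([x, 0, ...]) = [-3, 0.5394+4.3445i, 5.5851-0.0632i, -3.4641i, -0.1245+0.7885i, -0.1245-0.7885i, 3.4641i, 5.5851+0.0632i, 0.5394-4.3445i]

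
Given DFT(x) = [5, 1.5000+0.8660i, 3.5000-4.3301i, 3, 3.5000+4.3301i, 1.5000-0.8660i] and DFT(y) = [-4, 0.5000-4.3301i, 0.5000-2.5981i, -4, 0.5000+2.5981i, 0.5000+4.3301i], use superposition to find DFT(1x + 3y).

By linearity: DFT(1x + 3y) = 1·DFT(x) + 3·DFT(y)
= 1·[5, 1.5000+0.8660i, 3.5000-4.3301i, 3, 3.5000+4.3301i, 1.5000-0.8660i] + 3·[-4, 0.5000-4.3301i, 0.5000-2.5981i, -4, 0.5000+2.5981i, 0.5000+4.3301i]

Computing element-wise:
Z[0] = 1·(5) + 3·(-4) = -7
Z[1] = 1·(1.5000+0.8660i) + 3·(0.5000-4.3301i) = 3.0000-12.1243i
Z[2] = 1·(3.5000-4.3301i) + 3·(0.5000-2.5981i) = 5.0000-12.1244i
Z[3] = 1·(3) + 3·(-4) = -9
Z[4] = 1·(3.5000+4.3301i) + 3·(0.5000+2.5981i) = 5.0000+12.1244i
Z[5] = 1·(1.5000-0.8660i) + 3·(0.5000+4.3301i) = 3.0000+12.1243i

DFT(1x + 3y) = 1·X + 3·Y = [-7, 3.0000-12.1243i, 5.0000-12.1244i, -9, 5.0000+12.1244i, 3.0000+12.1243i]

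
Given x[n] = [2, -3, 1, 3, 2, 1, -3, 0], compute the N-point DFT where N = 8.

X[k] = Σ(n=0 to 7) x[n] · ω_8^(nk)
where ω_8 = e^(-2πi/8)

Computing each X[k]:
X[0] = 3
X[1] = -4.9497-3.2929i
X[2] = 6+5i
X[3] = 4.9497+4.7071i
X[4] = 1
X[5] = 4.9497-4.7071i
X[6] = 6-5i
X[7] = -4.9497+3.2929i

X = [3, -4.9497-3.2929i, 6+5i, 4.9497+4.7071i, 1, 4.9497-4.7071i, 6-5i, -4.9497+3.2929i]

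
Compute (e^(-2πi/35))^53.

Since ω_35^35 = 1, powers reduce modulo 35.
53 mod 35 = 18
So ω_35^53 = ω_35^18 = e^(-2πi·18/35)

ω_35^53 = ω_35^18 = -0.9960+0.0896i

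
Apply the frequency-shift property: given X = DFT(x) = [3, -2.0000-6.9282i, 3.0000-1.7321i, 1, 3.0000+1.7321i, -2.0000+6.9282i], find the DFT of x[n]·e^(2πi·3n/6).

Modulation property: DFT(ω_6^(-3n)·x[n]) = X[(k-3) mod 6], so circularly shift X by 3 positions.

X[k-3] = [1, 3.0000+1.7321i, -2.0000+6.9282i, 3, -2.0000-6.9282i, 3.0000-1.7321i]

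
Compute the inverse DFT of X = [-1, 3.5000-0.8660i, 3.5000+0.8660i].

x[n] = (1/3) Σ(k=0 to 2) X[k] · e^(2πikn/3)

Computing each x[n]:
x[0] = 2
x[1] = -1
x[2] = -2

x = [2, -1, -2]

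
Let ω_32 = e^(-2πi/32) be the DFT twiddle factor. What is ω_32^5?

ω_32^5 = e^(-2πi·5/32)
= cos(-2π·5/32) + i·sin(-2π·5/32)
= cos(-10π/32) + i·sin(-10π/32)

ω_32^5 = cos(-10π/32) + i·sin(-10π/32) = 0.5556-0.8315i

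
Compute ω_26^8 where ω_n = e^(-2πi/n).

ω_26^8 = e^(-2πi·8/26)
= cos(-2π·8/26) + i·sin(-2π·8/26)
= cos(-16π/26) + i·sin(-16π/26)

ω_26^8 = cos(-16π/26) + i·sin(-16π/26) = -0.3546-0.9350i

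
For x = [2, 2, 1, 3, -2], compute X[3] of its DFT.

X[3] = Σ(n=0 to 4) x[n] · ω_5^(3n) where ω_5 = e^(-2πi/5)
= (2)·ω_5^0 + (2)·ω_5^3 + (1)·ω_5^6 + (3)·ω_5^9 + (-2)·ω_5^12

X[3] = 3.2361+4.2533i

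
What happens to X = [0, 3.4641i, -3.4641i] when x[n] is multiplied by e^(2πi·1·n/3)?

Modulation property: DFT(ω_3^(-1n)·x[n]) = X[(k-1) mod 3], so circularly shift X by 1 positions.

X[k-1] = [-3.4641i, 0, 3.4641i]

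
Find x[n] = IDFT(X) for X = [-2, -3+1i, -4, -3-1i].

x[n] = (1/4) Σ(k=0 to 3) X[k] · e^(2πikn/4)

Computing each x[n]:
x[0] = -3
x[1] = 0
x[2] = 0
x[3] = 1

x = [-3, 0, 0, 1]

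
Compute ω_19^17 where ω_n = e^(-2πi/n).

ω_19^17 = e^(-2πi·17/19)
= cos(-2π·17/19) + i·sin(-2π·17/19)
= cos(-34π/19) + i·sin(-34π/19)

ω_19^17 = cos(-34π/19) + i·sin(-34π/19) = 0.7891+0.6142i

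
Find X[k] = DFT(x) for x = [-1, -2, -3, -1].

X[k] = Σ(n=0 to 3) x[n] · ω_4^(nk)
where ω_4 = e^(-2πi/4)

Computing each X[k]:
X[0] = -7
X[1] = 2+1i
X[2] = -1
X[3] = 2-1i

X = [-7, 2+1i, -1, 2-1i]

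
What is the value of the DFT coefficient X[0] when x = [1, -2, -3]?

X[0] = Σ(n=0 to 2) x[n] · ω_3^0 = Σ x[n]
= (1) + (-2) + (-3)

X[0] = -4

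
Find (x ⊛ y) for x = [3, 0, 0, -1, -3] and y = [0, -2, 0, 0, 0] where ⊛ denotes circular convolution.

(x ⊛ y)[n] = Σ(m=0 to 4) x[m] · y[(n-m) mod 5]

Computing each output sample:
(x ⊛ y)[0] = 6
(x ⊛ y)[1] = -6
(x ⊛ y)[2] = 0
(x ⊛ y)[3] = 0
(x ⊛ y)[4] = 2

x ⊛ y = [6, -6, 0, 0, 2]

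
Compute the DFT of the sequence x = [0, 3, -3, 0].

X[k] = Σ(n=0 to 3) x[n] · ω_4^(nk)
where ω_4 = e^(-2πi/4)

Computing each X[k]:
X[0] = 0
X[1] = 3-3i
X[2] = -6
X[3] = 3+3i

X = [0, 3-3i, -6, 3+3i]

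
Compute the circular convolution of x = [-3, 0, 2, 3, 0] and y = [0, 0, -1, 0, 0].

(x ⊛ y)[n] = Σ(m=0 to 4) x[m] · y[(n-m) mod 5]

Computing each output sample:
(x ⊛ y)[0] = -3
(x ⊛ y)[1] = 0
(x ⊛ y)[2] = 3
(x ⊛ y)[3] = 0
(x ⊛ y)[4] = -2

x ⊛ y = [-3, 0, 3, 0, -2]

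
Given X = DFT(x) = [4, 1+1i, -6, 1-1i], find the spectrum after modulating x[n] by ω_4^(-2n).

Modulation property: DFT(ω_4^(-2n)·x[n]) = X[(k-2) mod 4], so circularly shift X by 2 positions.

X[k-2] = [-6, 1-1i, 4, 1+1i]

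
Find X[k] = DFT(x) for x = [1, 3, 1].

X[k] = Σ(n=0 to 2) x[n] · ω_3^(nk)
where ω_3 = e^(-2πi/3)

Computing each X[k]:
X[0] = 5
X[1] = -1.0000-1.7321i
X[2] = -1.0000+1.7321i

X = [5, -1.0000-1.7321i, -1.0000+1.7321i]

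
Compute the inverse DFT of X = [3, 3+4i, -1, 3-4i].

x[n] = (1/4) Σ(k=0 to 3) X[k] · e^(2πikn/4)

Computing each x[n]:
x[0] = 2
x[1] = -1
x[2] = -1
x[3] = 3

x = [2, -1, -1, 3]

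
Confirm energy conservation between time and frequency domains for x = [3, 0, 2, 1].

Time domain:
Σ|x[n]|² = |3|² + |0|² + |2|² + |1|² = 14.0000

Frequency domain:
(1/4)Σ|X[k]|² = (1/4)(|6|² + |1+1i|² + |4|² + |1-1i|²) = (1/4)·56.0000 = 14.0000

Both sides agree, confirming Parseval's theorem.

Σ|x[n]|² = (1/N)Σ|X[k]|² = 14.0000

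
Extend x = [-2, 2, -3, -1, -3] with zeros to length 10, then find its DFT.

Original 5-point DFT: [-7, 0.9271-3.5797i, -2.4271-4.8410i, -2.4271+4.8410i, 0.9271+3.5797i]
Zero-padded 10-point DFT provides frequency interpolation.

DFT_10([x, 0, ...]) = [-7, 1.4271+4.3920i, 0.9271-3.5797i, -1.9271-1.4001i, -2.4271-4.8410i, -9, -2.4271+4.8410i, -1.9271+1.4001i, 0.9271+3.5797i, 1.4271-4.3920i]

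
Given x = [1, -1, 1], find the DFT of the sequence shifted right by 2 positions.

Time shift by 2: X_shifted[k] = ω_3^(2k) · X[k]
Shifted x = [-1, 1, 1]

DFT(x[n-2]) = [1, -2, -2]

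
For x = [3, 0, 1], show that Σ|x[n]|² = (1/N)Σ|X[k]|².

Time domain:
Σ|x[n]|² = |3|² + |0|² + |1|² = 10.0000

Frequency domain:
(1/3)Σ|X[k]|² = (1/3)(|4|² + |2.5000+0.8660i|² + |2.5000-0.8660i|²) = (1/3)·30.0000 = 10.0000

Both sides agree, confirming Parseval's theorem.

Σ|x[n]|² = (1/N)Σ|X[k]|² = 10.0000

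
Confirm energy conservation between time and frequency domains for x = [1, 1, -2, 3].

Time domain:
Σ|x[n]|² = |1|² + |1|² + |-2|² + |3|² = 15.0000

Frequency domain:
(1/4)Σ|X[k]|² = (1/4)(|3|² + |3+2i|² + |-5|² + |3-2i|²) = (1/4)·60.0000 = 15.0000

Both sides agree, confirming Parseval's theorem.

Σ|x[n]|² = (1/N)Σ|X[k]|² = 15.0000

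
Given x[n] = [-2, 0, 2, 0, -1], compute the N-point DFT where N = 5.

X[k] = Σ(n=0 to 4) x[n] · ω_5^(nk)
where ω_5 = e^(-2πi/5)

Computing each X[k]:
X[0] = -1
X[1] = -3.9271-2.1266i
X[2] = -0.5729+1.3143i
X[3] = -0.5729-1.3143i
X[4] = -3.9271+2.1266i

X = [-1, -3.9271-2.1266i, -0.5729+1.3143i, -0.5729-1.3143i, -3.9271+2.1266i]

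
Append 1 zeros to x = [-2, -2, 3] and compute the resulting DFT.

Original 3-point DFT: [-1, -2.5000+4.3301i, -2.5000-4.3301i]
Zero-padded 4-point DFT provides frequency interpolation.

DFT_4([x, 0, ...]) = [-1, -5+2i, 3, -5-2i]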